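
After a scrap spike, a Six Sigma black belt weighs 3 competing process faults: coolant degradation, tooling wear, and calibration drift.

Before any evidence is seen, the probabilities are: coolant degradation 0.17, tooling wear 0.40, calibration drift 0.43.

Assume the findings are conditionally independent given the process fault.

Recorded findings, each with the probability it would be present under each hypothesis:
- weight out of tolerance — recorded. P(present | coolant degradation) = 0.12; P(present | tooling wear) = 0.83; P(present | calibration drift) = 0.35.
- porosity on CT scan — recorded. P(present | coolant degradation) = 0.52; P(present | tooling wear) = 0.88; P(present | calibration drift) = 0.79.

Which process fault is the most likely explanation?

For each hypothesis, the unnormalized posterior weight is prior × product of the finding likelihoods:
  coolant degradation: 0.17 × 0.12 × 0.52 = 0.010608
  tooling wear: 0.40 × 0.83 × 0.88 = 0.29216
  calibration drift: 0.43 × 0.35 × 0.79 = 0.1189
The unnormalized weights sum to 0.42166.
P(coolant degradation | evidence) ≈ 0.010608 / 0.42166 ≈ 0.025
P(tooling wear | evidence) ≈ 0.29216 / 0.42166 ≈ 0.693
P(calibration drift | evidence) ≈ 0.1189 / 0.42166 ≈ 0.282
The largest is 0.693, so tooling wear is most probable.

tooling wear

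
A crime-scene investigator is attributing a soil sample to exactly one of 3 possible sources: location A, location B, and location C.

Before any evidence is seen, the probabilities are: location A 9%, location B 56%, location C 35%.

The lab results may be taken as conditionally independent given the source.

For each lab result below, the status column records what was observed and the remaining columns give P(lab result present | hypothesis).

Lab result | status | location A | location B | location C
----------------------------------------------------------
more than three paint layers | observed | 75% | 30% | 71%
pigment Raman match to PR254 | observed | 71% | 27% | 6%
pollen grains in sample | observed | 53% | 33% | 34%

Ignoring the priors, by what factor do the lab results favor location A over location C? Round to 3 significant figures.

Take the product of per-lab result likelihoods under each hypothesis, then divide.
  location A: 0.75 × 0.71 × 0.53 = 0.28223
  location C: 0.71 × 0.06 × 0.34 = 0.014484
Bayes factor = 0.28223 / 0.014484 ≈ 19.5

19.5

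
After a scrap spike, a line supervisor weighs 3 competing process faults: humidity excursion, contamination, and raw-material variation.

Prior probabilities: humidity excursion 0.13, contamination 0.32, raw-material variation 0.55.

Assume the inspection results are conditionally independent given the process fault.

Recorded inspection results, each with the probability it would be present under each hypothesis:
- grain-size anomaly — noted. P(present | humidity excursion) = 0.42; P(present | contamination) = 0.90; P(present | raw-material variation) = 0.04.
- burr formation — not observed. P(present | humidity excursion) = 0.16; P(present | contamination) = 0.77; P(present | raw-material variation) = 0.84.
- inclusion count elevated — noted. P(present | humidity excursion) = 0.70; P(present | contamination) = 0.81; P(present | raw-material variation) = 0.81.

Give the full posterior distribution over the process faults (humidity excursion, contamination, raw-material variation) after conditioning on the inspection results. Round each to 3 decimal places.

0.362, 0.606, 0.032

Multiply each prior by the joint likelihood of the inspection result pattern (using 1 − P(present | H) for each absent inspection result):
  humidity excursion: 0.13 × 0.42 × (1 − 0.16) × 0.70 = 0.032105
  contamination: 0.32 × 0.90 × (1 − 0.77) × 0.81 = 0.053654
  raw-material variation: 0.55 × 0.04 × (1 − 0.84) × 0.81 = 0.0028512
Marginal likelihood of the evidence = 0.08861.
P(humidity excursion | evidence) = 0.032105 / 0.08861 ≈ 0.362
P(contamination | evidence) = 0.053654 / 0.08861 ≈ 0.606
P(raw-material variation | evidence) = 0.0028512 / 0.08861 ≈ 0.032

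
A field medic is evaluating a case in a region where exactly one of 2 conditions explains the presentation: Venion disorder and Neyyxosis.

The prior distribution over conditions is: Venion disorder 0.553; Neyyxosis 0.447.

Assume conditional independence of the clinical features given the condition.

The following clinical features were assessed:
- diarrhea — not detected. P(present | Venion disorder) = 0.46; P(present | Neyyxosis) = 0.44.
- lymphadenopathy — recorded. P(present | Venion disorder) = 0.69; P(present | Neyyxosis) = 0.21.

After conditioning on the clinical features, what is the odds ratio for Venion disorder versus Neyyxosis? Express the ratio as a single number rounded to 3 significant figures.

Unnormalized posterior weight (prior times the clinical feature likelihoods) for each of the two hypotheses (using 1 − P(present | H) for each absent clinical feature):
  Venion disorder: 0.553 × (1 − 0.46) × 0.69 = 0.20605
  Neyyxosis: 0.447 × (1 − 0.44) × 0.21 = 0.052567
Odds(Venion disorder : Neyyxosis) = 0.20605 / 0.052567 ≈ 3.92.

3.92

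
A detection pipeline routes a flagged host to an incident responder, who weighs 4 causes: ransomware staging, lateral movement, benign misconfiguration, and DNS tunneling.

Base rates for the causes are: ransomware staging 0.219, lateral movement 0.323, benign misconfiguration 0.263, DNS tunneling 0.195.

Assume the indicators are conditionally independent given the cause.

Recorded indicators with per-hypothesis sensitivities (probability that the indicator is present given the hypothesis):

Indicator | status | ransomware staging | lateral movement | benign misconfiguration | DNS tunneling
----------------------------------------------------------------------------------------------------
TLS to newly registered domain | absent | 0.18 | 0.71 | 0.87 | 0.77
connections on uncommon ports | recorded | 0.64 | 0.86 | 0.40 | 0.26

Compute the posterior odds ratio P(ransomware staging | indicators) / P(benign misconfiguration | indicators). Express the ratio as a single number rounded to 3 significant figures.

The normalizing constant cancels in an odds ratio, so compute prior × likelihood for the two hypotheses only (using 1 − P(present | H) for each absent indicator):
  ransomware staging: 0.219 × (1 − 0.18) × 0.64 = 0.11493
  benign misconfiguration: 0.263 × (1 − 0.87) × 0.40 = 0.013676
Posterior odds = 0.11493 / 0.013676 ≈ 8.40.

8.40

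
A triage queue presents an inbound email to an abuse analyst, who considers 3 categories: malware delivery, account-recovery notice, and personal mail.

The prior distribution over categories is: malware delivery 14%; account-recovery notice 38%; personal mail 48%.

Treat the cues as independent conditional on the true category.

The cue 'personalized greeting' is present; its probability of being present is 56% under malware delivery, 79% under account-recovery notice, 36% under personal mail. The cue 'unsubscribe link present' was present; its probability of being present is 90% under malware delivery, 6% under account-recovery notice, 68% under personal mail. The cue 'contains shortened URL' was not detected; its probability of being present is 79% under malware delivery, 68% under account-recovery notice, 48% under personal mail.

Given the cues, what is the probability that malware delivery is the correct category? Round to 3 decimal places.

0.181

By Bayes' rule with conditional independence, the unnormalized weight for each hypothesis is prior × ∏ likelihoods (using 1 − P(present | H) for each absent cue):
  malware delivery: 0.14 × 0.56 × 0.90 × (1 − 0.79) = 0.014818
  account-recovery notice: 0.38 × 0.79 × 0.06 × (1 − 0.68) = 0.0057638
  personal mail: 0.48 × 0.36 × 0.68 × (1 − 0.48) = 0.061102
Normalizing constant Z = 0.014818 + 0.0057638 + 0.061102 = 0.081684.
P(malware delivery | evidence) = 0.014818 / 0.081684 ≈ 0.181.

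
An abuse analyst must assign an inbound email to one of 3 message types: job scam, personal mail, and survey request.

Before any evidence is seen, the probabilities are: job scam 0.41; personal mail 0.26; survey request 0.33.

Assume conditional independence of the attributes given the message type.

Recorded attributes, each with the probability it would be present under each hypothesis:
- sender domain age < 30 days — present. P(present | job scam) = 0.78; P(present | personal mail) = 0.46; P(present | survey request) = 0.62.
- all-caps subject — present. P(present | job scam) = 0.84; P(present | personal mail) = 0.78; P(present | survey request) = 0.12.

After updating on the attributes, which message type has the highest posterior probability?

job scam

For each hypothesis, the unnormalized posterior weight is prior × product of the attribute likelihoods:
  job scam: 0.41 × 0.78 × 0.84 = 0.26863
  personal mail: 0.26 × 0.46 × 0.78 = 0.093288
  survey request: 0.33 × 0.62 × 0.12 = 0.024552
Normalizing constant Z = 0.26863 + 0.093288 + 0.024552 = 0.38647.
P(job scam | evidence) ≈ 0.26863 / 0.38647 ≈ 0.695
P(personal mail | evidence) ≈ 0.093288 / 0.38647 ≈ 0.241
P(survey request | evidence) ≈ 0.024552 / 0.38647 ≈ 0.064
The largest is 0.695, so job scam is most probable.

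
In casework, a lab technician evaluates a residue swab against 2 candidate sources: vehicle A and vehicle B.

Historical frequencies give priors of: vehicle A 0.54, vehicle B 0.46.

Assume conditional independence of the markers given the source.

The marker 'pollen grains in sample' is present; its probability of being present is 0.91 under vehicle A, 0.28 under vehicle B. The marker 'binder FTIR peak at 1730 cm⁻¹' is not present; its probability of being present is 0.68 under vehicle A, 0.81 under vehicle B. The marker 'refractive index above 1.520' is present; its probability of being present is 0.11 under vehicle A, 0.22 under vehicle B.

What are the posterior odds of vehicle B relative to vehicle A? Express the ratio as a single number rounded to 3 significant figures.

The normalizing constant cancels in an odds ratio, so compute prior × likelihood for the two hypotheses only (using 1 − P(present | H) for each absent marker):
  vehicle B: 0.46 × 0.28 × (1 − 0.81) × 0.22 = 0.0053838
  vehicle A: 0.54 × 0.91 × (1 − 0.68) × 0.11 = 0.017297
Odds(vehicle B : vehicle A) = 0.0053838 / 0.017297 ≈ 0.311.

0.311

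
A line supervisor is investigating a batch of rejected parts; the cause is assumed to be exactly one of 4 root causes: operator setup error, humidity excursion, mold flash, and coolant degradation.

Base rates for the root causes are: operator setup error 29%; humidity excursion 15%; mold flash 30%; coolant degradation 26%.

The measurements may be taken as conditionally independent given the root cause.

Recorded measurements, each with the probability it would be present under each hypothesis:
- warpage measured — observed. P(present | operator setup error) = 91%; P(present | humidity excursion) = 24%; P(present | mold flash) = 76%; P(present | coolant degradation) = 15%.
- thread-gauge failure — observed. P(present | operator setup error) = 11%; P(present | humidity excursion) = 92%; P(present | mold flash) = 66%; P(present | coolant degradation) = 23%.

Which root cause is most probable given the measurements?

mold flash

Multiply each prior by the joint likelihood of the measurement pattern:
  operator setup error: 0.29 × 0.91 × 0.11 = 0.029029
  humidity excursion: 0.15 × 0.24 × 0.92 = 0.03312
  mold flash: 0.30 × 0.76 × 0.66 = 0.15048
  coolant degradation: 0.26 × 0.15 × 0.23 = 0.00897
Marginal likelihood of the evidence = 0.2216.
P(operator setup error | evidence) ≈ 0.029029 / 0.2216 ≈ 0.131
P(humidity excursion | evidence) ≈ 0.03312 / 0.2216 ≈ 0.149
P(mold flash | evidence) ≈ 0.15048 / 0.2216 ≈ 0.679
P(coolant degradation | evidence) ≈ 0.00897 / 0.2216 ≈ 0.040
The largest is 0.679, so mold flash is most probable.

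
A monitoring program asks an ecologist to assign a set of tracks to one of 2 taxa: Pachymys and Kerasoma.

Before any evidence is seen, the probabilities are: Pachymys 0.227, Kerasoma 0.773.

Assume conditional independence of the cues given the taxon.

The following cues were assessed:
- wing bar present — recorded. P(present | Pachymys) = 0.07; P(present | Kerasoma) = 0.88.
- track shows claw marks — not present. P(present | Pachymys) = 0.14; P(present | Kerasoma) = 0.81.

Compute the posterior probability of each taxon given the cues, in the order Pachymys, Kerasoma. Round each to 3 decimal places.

For each hypothesis, the unnormalized posterior weight is prior × product of the cue likelihoods (using 1 − P(present | H) for each absent cue):
  Pachymys: 0.227 × 0.07 × (1 − 0.14) = 0.013665
  Kerasoma: 0.773 × 0.88 × (1 − 0.81) = 0.12925
The unnormalized weights sum to 0.14291.
P(Pachymys | evidence) = 0.013665 / 0.14291 ≈ 0.096
P(Kerasoma | evidence) = 0.12925 / 0.14291 ≈ 0.904

0.096, 0.904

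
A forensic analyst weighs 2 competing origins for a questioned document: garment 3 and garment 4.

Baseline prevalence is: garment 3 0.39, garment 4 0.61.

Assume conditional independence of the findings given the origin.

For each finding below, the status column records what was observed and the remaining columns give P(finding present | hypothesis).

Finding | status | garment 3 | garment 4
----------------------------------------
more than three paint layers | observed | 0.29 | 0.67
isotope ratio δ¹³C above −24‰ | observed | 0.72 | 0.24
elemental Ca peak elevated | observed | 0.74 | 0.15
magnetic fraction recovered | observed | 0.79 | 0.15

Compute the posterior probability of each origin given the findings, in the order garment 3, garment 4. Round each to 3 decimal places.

Multiply each prior by the joint likelihood of the evidence pattern:
  garment 3: 0.39 × 0.29 × 0.72 × 0.74 × 0.79 = 0.047605
  garment 4: 0.61 × 0.67 × 0.24 × 0.15 × 0.15 = 0.002207
Marginal likelihood of the evidence = 0.049812.
P(garment 3 | evidence) = 0.047605 / 0.049812 ≈ 0.956
P(garment 4 | evidence) = 0.002207 / 0.049812 ≈ 0.044

0.956, 0.044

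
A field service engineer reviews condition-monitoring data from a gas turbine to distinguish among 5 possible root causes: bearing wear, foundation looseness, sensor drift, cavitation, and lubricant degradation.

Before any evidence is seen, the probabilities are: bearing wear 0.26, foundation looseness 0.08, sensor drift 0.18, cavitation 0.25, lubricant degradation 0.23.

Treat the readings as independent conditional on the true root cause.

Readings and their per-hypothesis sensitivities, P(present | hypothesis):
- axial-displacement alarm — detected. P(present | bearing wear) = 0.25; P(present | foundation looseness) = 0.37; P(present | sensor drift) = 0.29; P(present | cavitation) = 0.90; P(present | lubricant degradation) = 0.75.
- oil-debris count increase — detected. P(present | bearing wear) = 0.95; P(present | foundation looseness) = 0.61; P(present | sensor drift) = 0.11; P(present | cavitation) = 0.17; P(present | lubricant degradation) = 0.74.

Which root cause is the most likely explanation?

By Bayes' rule with conditional independence, the unnormalized weight for each hypothesis is prior × ∏ likelihoods:
  bearing wear: 0.26 × 0.25 × 0.95 = 0.06175
  foundation looseness: 0.08 × 0.37 × 0.61 = 0.018056
  sensor drift: 0.18 × 0.29 × 0.11 = 0.005742
  cavitation: 0.25 × 0.90 × 0.17 = 0.03825
  lubricant degradation: 0.23 × 0.75 × 0.74 = 0.12765
Marginal likelihood of the evidence = 0.25145.
P(bearing wear | evidence) ≈ 0.06175 / 0.25145 ≈ 0.246
P(foundation looseness | evidence) ≈ 0.018056 / 0.25145 ≈ 0.072
P(sensor drift | evidence) ≈ 0.005742 / 0.25145 ≈ 0.023
P(cavitation | evidence) ≈ 0.03825 / 0.25145 ≈ 0.152
P(lubricant degradation | evidence) ≈ 0.12765 / 0.25145 ≈ 0.508
The largest is 0.508, so lubricant degradation is most probable.

lubricant degradation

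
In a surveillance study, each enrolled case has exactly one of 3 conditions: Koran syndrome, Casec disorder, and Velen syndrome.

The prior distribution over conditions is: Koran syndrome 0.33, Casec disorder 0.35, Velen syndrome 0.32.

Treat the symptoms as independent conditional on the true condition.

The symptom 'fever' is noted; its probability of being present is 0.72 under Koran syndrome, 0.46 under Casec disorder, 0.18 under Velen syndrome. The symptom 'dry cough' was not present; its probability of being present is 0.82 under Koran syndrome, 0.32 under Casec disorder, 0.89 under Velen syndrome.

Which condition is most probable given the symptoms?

Casec disorder

For each hypothesis, the unnormalized posterior weight is prior × product of the symptom likelihoods (using 1 − P(present | H) for each absent symptom):
  Koran syndrome: 0.33 × 0.72 × (1 − 0.82) = 0.042768
  Casec disorder: 0.35 × 0.46 × (1 − 0.32) = 0.10948
  Velen syndrome: 0.32 × 0.18 × (1 − 0.89) = 0.006336
Normalizing constant Z = 0.042768 + 0.10948 + 0.006336 = 0.15858.
P(Koran syndrome | evidence) ≈ 0.042768 / 0.15858 ≈ 0.270
P(Casec disorder | evidence) ≈ 0.10948 / 0.15858 ≈ 0.690
P(Velen syndrome | evidence) ≈ 0.006336 / 0.15858 ≈ 0.040
The largest is 0.690, so Casec disorder is most probable.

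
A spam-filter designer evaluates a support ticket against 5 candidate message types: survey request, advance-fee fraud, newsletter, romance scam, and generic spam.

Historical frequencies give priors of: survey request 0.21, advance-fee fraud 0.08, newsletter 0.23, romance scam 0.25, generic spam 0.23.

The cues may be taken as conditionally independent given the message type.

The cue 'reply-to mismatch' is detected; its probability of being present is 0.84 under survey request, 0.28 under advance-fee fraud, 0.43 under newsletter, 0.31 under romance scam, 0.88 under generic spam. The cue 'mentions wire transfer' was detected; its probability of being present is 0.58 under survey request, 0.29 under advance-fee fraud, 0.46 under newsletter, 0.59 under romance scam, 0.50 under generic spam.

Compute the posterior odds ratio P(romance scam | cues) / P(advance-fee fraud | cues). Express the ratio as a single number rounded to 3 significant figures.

Posterior odds equal prior odds times the likelihood ratio; only the two competing hypotheses matter.
  romance scam: 0.25 × 0.31 × 0.59 = 0.045725
  advance-fee fraud: 0.08 × 0.28 × 0.29 = 0.006496
Posterior odds = 0.045725 / 0.006496 ≈ 7.04.

7.04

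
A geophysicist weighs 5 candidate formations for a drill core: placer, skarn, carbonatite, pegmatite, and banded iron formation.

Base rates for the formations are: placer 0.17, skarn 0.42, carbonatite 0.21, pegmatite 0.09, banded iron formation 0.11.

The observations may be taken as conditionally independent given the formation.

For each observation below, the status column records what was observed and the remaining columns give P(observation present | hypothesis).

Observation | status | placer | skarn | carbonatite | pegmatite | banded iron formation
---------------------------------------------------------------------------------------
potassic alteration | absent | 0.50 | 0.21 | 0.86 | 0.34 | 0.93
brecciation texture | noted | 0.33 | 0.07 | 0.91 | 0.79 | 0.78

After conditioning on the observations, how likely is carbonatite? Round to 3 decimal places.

0.204

Multiply each prior by the joint likelihood of the evidence pattern (using 1 − P(present | H) for each absent observation):
  placer: 0.17 × (1 − 0.50) × 0.33 = 0.02805
  skarn: 0.42 × (1 − 0.21) × 0.07 = 0.023226
  carbonatite: 0.21 × (1 − 0.86) × 0.91 = 0.026754
  pegmatite: 0.09 × (1 − 0.34) × 0.79 = 0.046926
  banded iron formation: 0.11 × (1 − 0.93) × 0.78 = 0.006006
The unnormalized weights sum to 0.13096.
P(carbonatite | evidence) = 0.026754 / 0.13096 ≈ 0.204.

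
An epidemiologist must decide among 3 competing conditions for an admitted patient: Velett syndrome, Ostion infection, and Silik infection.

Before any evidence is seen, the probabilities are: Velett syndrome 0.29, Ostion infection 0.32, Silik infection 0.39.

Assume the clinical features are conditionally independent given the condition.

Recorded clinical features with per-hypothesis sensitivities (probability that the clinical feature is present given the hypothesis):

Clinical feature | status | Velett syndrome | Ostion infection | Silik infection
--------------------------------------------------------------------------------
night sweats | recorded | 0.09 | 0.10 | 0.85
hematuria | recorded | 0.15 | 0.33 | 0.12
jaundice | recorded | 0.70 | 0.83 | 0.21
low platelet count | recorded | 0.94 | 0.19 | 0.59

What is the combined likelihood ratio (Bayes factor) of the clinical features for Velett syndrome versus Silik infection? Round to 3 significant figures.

The Bayes factor is the ratio of the joint likelihoods of the clinical feature pattern under the two hypotheses.
  Velett syndrome: 0.09 × 0.15 × 0.70 × 0.94 = 0.008883
  Silik infection: 0.85 × 0.12 × 0.21 × 0.59 = 0.012638
Bayes factor = 0.008883 / 0.012638 ≈ 0.703

0.703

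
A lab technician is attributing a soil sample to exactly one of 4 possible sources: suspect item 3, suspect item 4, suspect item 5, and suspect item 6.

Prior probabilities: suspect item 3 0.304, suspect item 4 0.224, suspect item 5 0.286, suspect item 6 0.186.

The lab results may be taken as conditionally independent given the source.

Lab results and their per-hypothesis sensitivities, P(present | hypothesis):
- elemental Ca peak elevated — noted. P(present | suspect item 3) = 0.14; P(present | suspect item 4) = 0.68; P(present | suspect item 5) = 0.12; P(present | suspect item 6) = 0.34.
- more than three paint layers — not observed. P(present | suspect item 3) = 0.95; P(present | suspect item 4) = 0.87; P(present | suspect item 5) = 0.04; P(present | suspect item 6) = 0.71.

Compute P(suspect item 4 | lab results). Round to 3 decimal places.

0.270

By Bayes' rule with conditional independence, the unnormalized weight for each hypothesis is prior × ∏ likelihoods (using 1 − P(present | H) for each absent lab result):
  suspect item 3: 0.304 × 0.14 × (1 − 0.95) = 0.002128
  suspect item 4: 0.224 × 0.68 × (1 − 0.87) = 0.019802
  suspect item 5: 0.286 × 0.12 × (1 − 0.04) = 0.032947
  suspect item 6: 0.186 × 0.34 × (1 − 0.71) = 0.01834
Normalizing constant Z = 0.002128 + 0.019802 + 0.032947 + 0.01834 = 0.073216.
P(suspect item 4 | evidence) = 0.019802 / 0.073216 ≈ 0.270.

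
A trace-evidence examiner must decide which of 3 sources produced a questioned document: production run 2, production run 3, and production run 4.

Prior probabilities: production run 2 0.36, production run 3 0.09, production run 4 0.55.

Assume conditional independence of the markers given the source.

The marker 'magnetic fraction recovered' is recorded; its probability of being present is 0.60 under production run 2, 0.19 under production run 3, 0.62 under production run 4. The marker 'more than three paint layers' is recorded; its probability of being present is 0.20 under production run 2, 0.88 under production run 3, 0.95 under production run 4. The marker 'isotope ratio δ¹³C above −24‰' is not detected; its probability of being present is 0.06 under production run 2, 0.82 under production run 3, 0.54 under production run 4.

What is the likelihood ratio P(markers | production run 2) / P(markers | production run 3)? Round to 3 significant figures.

3.75

Take the product of per-marker likelihoods under each hypothesis (using 1 − P(present | H) for each absent marker), then divide.
  production run 2: 0.60 × 0.20 × (1 − 0.06) = 0.1128
  production run 3: 0.19 × 0.88 × (1 − 0.82) = 0.030096
Bayes factor = 0.1128 / 0.030096 ≈ 3.75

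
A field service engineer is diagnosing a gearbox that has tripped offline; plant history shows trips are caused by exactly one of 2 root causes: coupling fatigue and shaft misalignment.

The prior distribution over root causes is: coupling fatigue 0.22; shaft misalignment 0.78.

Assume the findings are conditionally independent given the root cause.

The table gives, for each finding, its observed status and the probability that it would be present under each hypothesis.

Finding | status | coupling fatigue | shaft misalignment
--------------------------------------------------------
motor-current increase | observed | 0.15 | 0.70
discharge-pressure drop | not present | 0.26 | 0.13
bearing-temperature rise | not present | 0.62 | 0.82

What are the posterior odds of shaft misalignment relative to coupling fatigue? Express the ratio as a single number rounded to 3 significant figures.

9.21

The normalizing constant cancels in an odds ratio, so compute prior × likelihood for the two hypotheses only (using 1 − P(present | H) for each absent finding):
  shaft misalignment: 0.78 × 0.70 × (1 − 0.13) × (1 − 0.82) = 0.085504
  coupling fatigue: 0.22 × 0.15 × (1 − 0.26) × (1 − 0.62) = 0.0092796
Posterior odds = 0.085504 / 0.0092796 ≈ 9.21.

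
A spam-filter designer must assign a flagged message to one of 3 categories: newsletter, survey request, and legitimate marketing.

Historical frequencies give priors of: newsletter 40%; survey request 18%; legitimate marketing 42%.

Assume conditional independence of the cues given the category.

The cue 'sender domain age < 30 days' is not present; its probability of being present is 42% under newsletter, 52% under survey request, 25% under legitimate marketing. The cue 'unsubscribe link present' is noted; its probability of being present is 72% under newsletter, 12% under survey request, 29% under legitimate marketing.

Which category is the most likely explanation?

For each hypothesis, the unnormalized posterior weight is prior × product of the cue likelihoods (using 1 − P(present | H) for each absent cue):
  newsletter: 0.40 × (1 − 0.42) × 0.72 = 0.16704
  survey request: 0.18 × (1 − 0.52) × 0.12 = 0.010368
  legitimate marketing: 0.42 × (1 − 0.25) × 0.29 = 0.09135
The unnormalized weights sum to 0.26876.
P(newsletter | evidence) ≈ 0.16704 / 0.26876 ≈ 0.622
P(survey request | evidence) ≈ 0.010368 / 0.26876 ≈ 0.039
P(legitimate marketing | evidence) ≈ 0.09135 / 0.26876 ≈ 0.340
The largest is 0.622, so newsletter is most probable.

newsletter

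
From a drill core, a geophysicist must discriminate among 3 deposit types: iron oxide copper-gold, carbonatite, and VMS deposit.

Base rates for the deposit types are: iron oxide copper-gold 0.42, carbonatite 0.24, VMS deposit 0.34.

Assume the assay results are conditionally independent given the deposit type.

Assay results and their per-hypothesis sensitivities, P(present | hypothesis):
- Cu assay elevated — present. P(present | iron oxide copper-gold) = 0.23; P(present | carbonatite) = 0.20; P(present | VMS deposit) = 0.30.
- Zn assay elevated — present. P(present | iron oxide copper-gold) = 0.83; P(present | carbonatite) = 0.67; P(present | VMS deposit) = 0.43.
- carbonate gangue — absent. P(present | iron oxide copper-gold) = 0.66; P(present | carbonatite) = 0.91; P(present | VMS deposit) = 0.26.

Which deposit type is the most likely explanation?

Multiply each prior by the joint likelihood of the assay result pattern (using 1 − P(present | H) for each absent assay result):
  iron oxide copper-gold: 0.42 × 0.23 × 0.83 × (1 − 0.66) = 0.027261
  carbonatite: 0.24 × 0.20 × 0.67 × (1 − 0.91) = 0.0028944
  VMS deposit: 0.34 × 0.30 × 0.43 × (1 − 0.26) = 0.032456
The unnormalized weights sum to 0.062611.
P(iron oxide copper-gold | evidence) ≈ 0.027261 / 0.062611 ≈ 0.435
P(carbonatite | evidence) ≈ 0.0028944 / 0.062611 ≈ 0.046
P(VMS deposit | evidence) ≈ 0.032456 / 0.062611 ≈ 0.518
The largest is 0.518, so VMS deposit is most probable.

VMS deposit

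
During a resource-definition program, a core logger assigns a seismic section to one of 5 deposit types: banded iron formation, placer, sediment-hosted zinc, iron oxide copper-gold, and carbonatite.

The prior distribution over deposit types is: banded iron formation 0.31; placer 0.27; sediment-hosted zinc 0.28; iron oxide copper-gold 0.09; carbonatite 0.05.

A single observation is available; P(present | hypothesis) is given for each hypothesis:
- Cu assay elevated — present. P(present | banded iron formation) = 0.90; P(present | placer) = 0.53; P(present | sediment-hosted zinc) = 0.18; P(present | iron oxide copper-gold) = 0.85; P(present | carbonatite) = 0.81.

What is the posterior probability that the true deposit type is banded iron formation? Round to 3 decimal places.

0.473

Multiply each prior by the likelihood of the observation:
  banded iron formation: 0.31 × 0.90 = 0.279
  placer: 0.27 × 0.53 = 0.1431
  sediment-hosted zinc: 0.28 × 0.18 = 0.0504
  iron oxide copper-gold: 0.09 × 0.85 = 0.0765
  carbonatite: 0.05 × 0.81 = 0.0405
The unnormalized weights sum to 0.5895.
P(banded iron formation | evidence) = 0.279 / 0.5895 ≈ 0.473.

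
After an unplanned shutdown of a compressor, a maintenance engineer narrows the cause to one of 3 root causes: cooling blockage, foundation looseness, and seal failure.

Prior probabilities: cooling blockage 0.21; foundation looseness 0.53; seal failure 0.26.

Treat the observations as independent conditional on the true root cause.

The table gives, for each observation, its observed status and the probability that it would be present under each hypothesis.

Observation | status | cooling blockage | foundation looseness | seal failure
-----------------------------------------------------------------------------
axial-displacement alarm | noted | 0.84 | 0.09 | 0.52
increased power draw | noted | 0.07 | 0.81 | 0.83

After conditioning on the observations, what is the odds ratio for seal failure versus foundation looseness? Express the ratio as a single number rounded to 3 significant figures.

Posterior odds equal prior odds times the likelihood ratio; only the two competing hypotheses matter.
  seal failure: 0.26 × 0.52 × 0.83 = 0.11222
  foundation looseness: 0.53 × 0.09 × 0.81 = 0.038637
Posterior odds = 0.11222 / 0.038637 ≈ 2.90.

2.90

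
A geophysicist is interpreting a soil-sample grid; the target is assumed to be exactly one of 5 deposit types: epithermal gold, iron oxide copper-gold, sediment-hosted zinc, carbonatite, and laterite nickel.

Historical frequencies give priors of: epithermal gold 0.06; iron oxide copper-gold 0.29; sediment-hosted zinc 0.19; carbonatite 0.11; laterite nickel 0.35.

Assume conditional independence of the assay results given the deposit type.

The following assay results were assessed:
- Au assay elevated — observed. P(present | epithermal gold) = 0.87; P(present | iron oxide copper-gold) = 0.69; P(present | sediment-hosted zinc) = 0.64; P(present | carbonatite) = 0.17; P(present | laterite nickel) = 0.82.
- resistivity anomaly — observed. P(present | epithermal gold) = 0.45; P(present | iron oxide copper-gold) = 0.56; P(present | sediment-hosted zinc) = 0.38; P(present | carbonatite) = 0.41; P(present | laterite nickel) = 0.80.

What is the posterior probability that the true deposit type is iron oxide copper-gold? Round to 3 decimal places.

For each hypothesis, the unnormalized posterior weight is prior × product of the assay result likelihoods:
  epithermal gold: 0.06 × 0.87 × 0.45 = 0.02349
  iron oxide copper-gold: 0.29 × 0.69 × 0.56 = 0.11206
  sediment-hosted zinc: 0.19 × 0.64 × 0.38 = 0.046208
  carbonatite: 0.11 × 0.17 × 0.41 = 0.007667
  laterite nickel: 0.35 × 0.82 × 0.80 = 0.2296
The unnormalized weights sum to 0.41902.
P(iron oxide copper-gold | evidence) = 0.11206 / 0.41902 ≈ 0.267.

0.267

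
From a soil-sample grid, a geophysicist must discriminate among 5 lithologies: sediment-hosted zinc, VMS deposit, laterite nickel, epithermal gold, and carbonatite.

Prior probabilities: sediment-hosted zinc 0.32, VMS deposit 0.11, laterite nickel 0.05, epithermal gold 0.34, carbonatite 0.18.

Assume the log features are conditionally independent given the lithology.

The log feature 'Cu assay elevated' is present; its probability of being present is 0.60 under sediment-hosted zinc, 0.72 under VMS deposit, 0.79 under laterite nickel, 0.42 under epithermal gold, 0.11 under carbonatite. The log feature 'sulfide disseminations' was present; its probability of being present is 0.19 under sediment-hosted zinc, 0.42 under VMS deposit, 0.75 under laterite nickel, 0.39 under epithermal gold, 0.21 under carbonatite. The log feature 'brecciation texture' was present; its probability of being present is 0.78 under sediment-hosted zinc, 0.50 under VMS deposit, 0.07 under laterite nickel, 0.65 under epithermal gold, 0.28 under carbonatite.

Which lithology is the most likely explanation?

Multiply each prior by the joint likelihood of the log feature pattern:
  sediment-hosted zinc: 0.32 × 0.60 × 0.19 × 0.78 = 0.028454
  VMS deposit: 0.11 × 0.72 × 0.42 × 0.50 = 0.016632
  laterite nickel: 0.05 × 0.79 × 0.75 × 0.07 = 0.0020738
  epithermal gold: 0.34 × 0.42 × 0.39 × 0.65 = 0.0362
  carbonatite: 0.18 × 0.11 × 0.21 × 0.28 = 0.0011642
Marginal likelihood of the evidence = 0.084524.
P(sediment-hosted zinc | evidence) ≈ 0.028454 / 0.084524 ≈ 0.337
P(VMS deposit | evidence) ≈ 0.016632 / 0.084524 ≈ 0.197
P(laterite nickel | evidence) ≈ 0.0020738 / 0.084524 ≈ 0.025
P(epithermal gold | evidence) ≈ 0.0362 / 0.084524 ≈ 0.428
P(carbonatite | evidence) ≈ 0.0011642 / 0.084524 ≈ 0.014
The largest is 0.428, so epithermal gold is most probable.

epithermal gold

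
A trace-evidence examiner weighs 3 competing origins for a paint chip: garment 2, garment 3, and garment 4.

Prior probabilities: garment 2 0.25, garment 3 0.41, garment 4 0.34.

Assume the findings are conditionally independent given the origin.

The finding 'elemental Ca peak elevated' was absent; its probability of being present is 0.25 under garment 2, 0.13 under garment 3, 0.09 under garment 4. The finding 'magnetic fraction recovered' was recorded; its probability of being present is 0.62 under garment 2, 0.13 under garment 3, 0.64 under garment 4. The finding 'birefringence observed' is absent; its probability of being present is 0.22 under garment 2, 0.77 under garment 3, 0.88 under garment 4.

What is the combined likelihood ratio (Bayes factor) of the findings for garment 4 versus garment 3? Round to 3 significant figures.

2.69

Joint likelihood of the evidence pattern under each hypothesis (using 1 − P(present | H) for each absent finding):
  garment 4: (1 − 0.09) × 0.64 × (1 − 0.88) = 0.069888
  garment 3: (1 − 0.13) × 0.13 × (1 − 0.77) = 0.026013
Bayes factor = 0.069888 / 0.026013 ≈ 2.69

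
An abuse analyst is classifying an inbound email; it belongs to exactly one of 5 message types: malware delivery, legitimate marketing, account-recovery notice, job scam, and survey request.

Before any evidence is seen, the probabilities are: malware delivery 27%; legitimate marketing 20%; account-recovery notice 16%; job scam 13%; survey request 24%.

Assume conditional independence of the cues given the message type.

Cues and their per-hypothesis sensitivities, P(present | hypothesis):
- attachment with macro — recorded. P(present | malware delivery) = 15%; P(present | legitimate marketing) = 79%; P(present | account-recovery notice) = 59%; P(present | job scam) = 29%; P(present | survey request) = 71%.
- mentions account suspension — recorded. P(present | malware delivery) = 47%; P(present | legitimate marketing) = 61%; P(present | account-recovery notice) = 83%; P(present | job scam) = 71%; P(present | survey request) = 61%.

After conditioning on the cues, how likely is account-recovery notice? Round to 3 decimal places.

0.241

For each hypothesis, the unnormalized posterior weight is prior × product of the cue likelihoods:
  malware delivery: 0.27 × 0.15 × 0.47 = 0.019035
  legitimate marketing: 0.20 × 0.79 × 0.61 = 0.09638
  account-recovery notice: 0.16 × 0.59 × 0.83 = 0.078352
  job scam: 0.13 × 0.29 × 0.71 = 0.026767
  survey request: 0.24 × 0.71 × 0.61 = 0.10394
Normalizing constant Z = 0.019035 + 0.09638 + 0.078352 + 0.026767 + 0.10394 = 0.32448.
P(account-recovery notice | evidence) = 0.078352 / 0.32448 ≈ 0.241.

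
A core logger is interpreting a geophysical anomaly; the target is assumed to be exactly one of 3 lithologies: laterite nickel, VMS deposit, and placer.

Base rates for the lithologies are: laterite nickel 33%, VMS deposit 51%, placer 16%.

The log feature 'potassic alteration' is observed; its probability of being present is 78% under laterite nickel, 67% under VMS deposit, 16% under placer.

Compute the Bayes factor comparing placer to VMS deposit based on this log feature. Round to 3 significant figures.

The Bayes factor is the ratio of the two likelihoods.
  placer: 0.16
  VMS deposit: 0.67
Bayes factor = 0.16 / 0.67 ≈ 0.239

0.239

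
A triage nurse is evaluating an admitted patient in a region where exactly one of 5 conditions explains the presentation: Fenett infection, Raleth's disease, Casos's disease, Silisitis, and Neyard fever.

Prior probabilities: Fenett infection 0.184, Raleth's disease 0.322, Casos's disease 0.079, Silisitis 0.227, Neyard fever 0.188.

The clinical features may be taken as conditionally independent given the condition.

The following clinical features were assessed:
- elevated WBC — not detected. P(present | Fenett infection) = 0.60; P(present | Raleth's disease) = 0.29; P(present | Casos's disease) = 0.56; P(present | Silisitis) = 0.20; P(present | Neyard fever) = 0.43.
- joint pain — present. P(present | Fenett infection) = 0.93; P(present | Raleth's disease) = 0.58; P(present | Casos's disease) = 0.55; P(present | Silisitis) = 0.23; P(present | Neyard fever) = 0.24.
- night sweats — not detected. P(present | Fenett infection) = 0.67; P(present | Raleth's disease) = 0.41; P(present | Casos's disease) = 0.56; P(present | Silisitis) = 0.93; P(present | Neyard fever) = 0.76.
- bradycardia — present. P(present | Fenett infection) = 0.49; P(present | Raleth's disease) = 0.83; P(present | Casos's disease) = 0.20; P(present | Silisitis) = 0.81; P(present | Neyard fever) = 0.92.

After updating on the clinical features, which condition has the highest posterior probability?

For each hypothesis, the unnormalized posterior weight is prior × product of the clinical feature likelihoods (using 1 − P(present | H) for each absent clinical feature):
  Fenett infection: 0.184 × (1 − 0.60) × 0.93 × (1 − 0.67) × 0.49 = 0.011068
  Raleth's disease: 0.322 × (1 − 0.29) × 0.58 × (1 − 0.41) × 0.83 = 0.064934
  Casos's disease: 0.079 × (1 − 0.56) × 0.55 × (1 − 0.56) × 0.20 = 0.0016824
  Silisitis: 0.227 × (1 − 0.20) × 0.23 × (1 − 0.93) × 0.81 = 0.0023682
  Neyard fever: 0.188 × (1 − 0.43) × 0.24 × (1 − 0.76) × 0.92 = 0.0056786
Normalizing constant Z = 0.011068 + 0.064934 + 0.0016824 + 0.0023682 + 0.0056786 = 0.085731.
P(Fenett infection | evidence) ≈ 0.011068 / 0.085731 ≈ 0.129
P(Raleth's disease | evidence) ≈ 0.064934 / 0.085731 ≈ 0.757
P(Casos's disease | evidence) ≈ 0.0016824 / 0.085731 ≈ 0.020
P(Silisitis | evidence) ≈ 0.0023682 / 0.085731 ≈ 0.028
P(Neyard fever | evidence) ≈ 0.0056786 / 0.085731 ≈ 0.066
The largest is 0.757, so Raleth's disease is most probable.

Raleth's disease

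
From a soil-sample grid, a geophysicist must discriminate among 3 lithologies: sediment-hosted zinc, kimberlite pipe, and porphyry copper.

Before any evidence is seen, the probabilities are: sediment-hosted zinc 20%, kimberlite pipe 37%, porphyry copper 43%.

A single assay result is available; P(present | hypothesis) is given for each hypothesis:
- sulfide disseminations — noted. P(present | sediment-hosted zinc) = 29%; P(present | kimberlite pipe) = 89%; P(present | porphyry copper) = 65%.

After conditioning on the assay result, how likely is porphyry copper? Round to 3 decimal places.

Multiply each prior by the likelihood of the assay result:
  sediment-hosted zinc: 0.20 × 0.29 = 0.058
  kimberlite pipe: 0.37 × 0.89 = 0.3293
  porphyry copper: 0.43 × 0.65 = 0.2795
Marginal likelihood of the evidence = 0.6668.
P(porphyry copper | evidence) = 0.2795 / 0.6668 ≈ 0.419.

0.419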